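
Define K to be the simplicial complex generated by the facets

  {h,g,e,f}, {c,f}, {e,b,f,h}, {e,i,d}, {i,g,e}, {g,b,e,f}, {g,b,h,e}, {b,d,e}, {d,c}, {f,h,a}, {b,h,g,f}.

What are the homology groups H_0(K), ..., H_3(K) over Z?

Fix the vertex order a < b < c < d < e < f < g < h < i and write every simplex with vertices in increasing order. Then dim K = 3 and the simplices of K are:

  0-simplices (9): a, b, c, d, e, f, g, h, i
  1-simplices (19): af, ah, bd, be, bf, bg, bh, cd, cf, de, di, ef, eg, eh, ei, fg, fh, gh, gi
  2-simplices (14): afh, bde, bef, beg, beh, bfg, bfh, bgh, dei, efg, efh, egh, egi, fgh
  3-simplices (5): befg, befh, begh, bfgh, efgh

giving chain groups C_0 ≅ Z^9, C_1 ≅ Z^19, C_2 ≅ Z^14, C_3 ≅ Z^5.

∂_1: C_1 → C_0 maps an edge to its endpoints' difference, ∂[p,q] = q − p. For instance
  ∂bd = d − b.
As a 9×19 matrix over Z this has rank 8, with invariant factors (1,1,1,1,1,1,1,1).

The boundary map ∂_2: C_2 → C_1 sends each 2-simplex [p,q,r] to [q,r] − [p,r] + [p,q]. For instance
  ∂bde = de − be + bd,
  ∂bfg = fg − bg + bf.
The 19×14 boundary matrix has rank 10 and Smith normal form diag(1,1,1,1,1,1,1,1,1,1).

∂_3: C_3 → C_2 sends each 3-simplex σ to the alternating sum Σ_i (−1)^i (σ with its i-th vertex removed). For instance
  ∂befg = efg − bfg + beg − bef,
  ∂befh = efh − bfh + beh − bef.
The 14×5 boundary matrix has rank 4 and Smith normal form diag(1,1,1,1).

From H_k ≅ ker(∂_k) / im(∂_{k+1}) we obtain:

  H_0: rank C_0 − rank ∂_1 = 9 − 8 = 1, and the invariant factors of ∂_1 are all 1, so H_0 ≅ Z.
  H_1: rank ker ∂_1 − rank ∂_2 = (19 − 8) − 10 = 1, and the invariant factors of ∂_2 are all 1, so H_1 ≅ Z.
  H_2: rank ker ∂_2 − rank ∂_3 = (14 − 10) − 4 = 0, and the invariant factors of ∂_3 are all 1, so H_2 ≅ 0.
  H_3: rank ker ∂_3 − rank ∂_4 = (5 − 4) − 0 = 1, and there is no ∂_4, so H_3 ≅ Z.

As a check, the Euler characteristic is 9 − 19 + 14 − 5 = -1, which agrees with 1 − 1 + 0 − 1 = -1.

H_0 ≅ Z,  H_1 ≅ Z,  H_2 = 0,  H_3 ≅ Z.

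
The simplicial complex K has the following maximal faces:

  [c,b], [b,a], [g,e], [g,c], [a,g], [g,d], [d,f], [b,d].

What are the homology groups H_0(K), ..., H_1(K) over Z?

H_0 = Z,  H_1 = Z^2.

We work with the vertex ordering a < b < c < d < e < f < g. The simplices of K, each written with vertices in increasing order, are:

  0-simplices (7): a, b, c, d, e, f, g
  1-simplices (8): ab, ag, bc, bd, cg, df, dg, eg

giving chain groups C_0 ≅ Z^7, C_1 ≅ Z^8.

∂_1: C_1 → C_0 is given by ∂[p,q] = [q] − [p]. For instance
  ∂eg = g − e.
This gives a 7×8 integer matrix of rank 6; reducing to Smith normal form yields diagonal entries (1,1,1,1,1,1).

Computing H_k = (kernel of ∂_k) / (image of ∂_{k+1}):

  H_0: rank C_0 − rank ∂_1 = 7 − 6 = 1, and the invariant factors of ∂_1 are all 1, so H_0 ≅ Z.
  H_1: rank ker ∂_1 − rank ∂_2 = (8 − 6) − 0 = 2, and there is no ∂_2, so H_1 ≅ Z^2.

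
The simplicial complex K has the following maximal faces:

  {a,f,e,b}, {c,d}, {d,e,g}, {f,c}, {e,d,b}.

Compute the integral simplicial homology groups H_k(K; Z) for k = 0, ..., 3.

Order the vertices as a < b < c < d < e < f < g. Listing each simplex with vertices in this order, K has dimension 3 with simplices:

  0-simplices (7): a, b, c, d, e, f, g
  1-simplices (12): ab, ae, af, bd, be, bf, cd, cf, de, dg, ef, eg
  2-simplices (6): abe, abf, aef, bde, bef, deg
  3-simplices (1): abef

so the chain groups are C_0 ≅ Z^7, C_1 ≅ Z^12, C_2 ≅ Z^6, C_3 ≅ Z^1.

The boundary map ∂_1: C_1 → C_0 maps an edge to its endpoints' difference, ∂[p,q] = q − p. For instance
  ∂ef = f − e.
The resulting 7×12 matrix has rank 6, and its Smith normal form has invariant factors (1,1,1,1,1,1).

Boundary ∂_2: C_2 → C_1 sends each 2-simplex [p,q,r] to [q,r] − [p,r] + [p,q]. For instance
  ∂aef = ef − af + ae,
  ∂abf = bf − af + ab.
The resulting 12×6 matrix has rank 5, and its Smith normal form has invariant factors (1,1,1,1,1).

Boundary ∂_3: C_3 → C_2 sends each 3-simplex σ to the alternating sum Σ_i (−1)^i (σ with its i-th vertex removed). For instance
  ∂abef = bef − aef + abf − abe.
As a 6×1 matrix over Z this has rank 1, with invariant factors (1).

Computing H_k = (kernel of ∂_k) / (image of ∂_{k+1}):

  H_0: rank C_0 − rank ∂_1 = 7 − 6 = 1, and the invariant factors of ∂_1 are all 1, so H_0 ≅ Z.
  H_1: rank ker ∂_1 − rank ∂_2 = (12 − 6) − 5 = 1, and the invariant factors of ∂_2 are all 1, so H_1 ≅ Z.
  H_2: rank ker ∂_2 − rank ∂_3 = (6 − 5) − 1 = 0, and the invariant factors of ∂_3 are all 1, so H_2 ≅ 0.
  H_3: rank ker ∂_3 − rank ∂_4 = (1 − 1) − 0 = 0, and there is no ∂_4, so H_3 ≅ 0.

H_0 = Z,  H_1 = Z,  H_2 = 0,  H_3 = 0.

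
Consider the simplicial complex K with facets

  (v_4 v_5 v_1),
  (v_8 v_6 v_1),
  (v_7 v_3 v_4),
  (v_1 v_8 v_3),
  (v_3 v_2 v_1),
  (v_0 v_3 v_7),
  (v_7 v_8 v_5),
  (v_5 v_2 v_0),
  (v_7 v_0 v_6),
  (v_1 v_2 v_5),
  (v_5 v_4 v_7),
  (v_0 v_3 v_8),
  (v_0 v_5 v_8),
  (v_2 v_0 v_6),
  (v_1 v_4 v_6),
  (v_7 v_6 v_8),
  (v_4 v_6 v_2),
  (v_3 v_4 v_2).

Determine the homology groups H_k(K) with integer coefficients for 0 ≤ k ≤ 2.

We work with the vertex ordering v_0 < v_1 < v_2 < v_3 < v_4 < v_5 < v_6 < v_7 < v_8. The simplices of K, each written with vertices in increasing order, are:

  0-simplices (9): [v_0], [v_1], [v_2], [v_3], [v_4], [v_5], [v_6], [v_7], [v_8]
  1-simplices (27): (27 of them)
  2-simplices (18): (18 of them)

Hence C_0 ≅ Z^9, C_1 ≅ Z^27, C_2 ≅ Z^18.

∂_1: C_1 → C_0 sends each edge [p,q] (with p < q) to q − p. For instance
  ∂[v_0,v_2] = [v_2] − [v_0].
The resulting 9×27 matrix has rank 8, and its Smith normal form has invariant factors (1,1,1,1,1,1,1,1).

Boundary ∂_2: C_2 → C_1 maps a triangle to the signed sum of its edges. For instance
  ∂[v_0,v_3,v_8] = [v_3,v_8] − [v_0,v_8] + [v_0,v_3],
  ∂[v_0,v_2,v_5] = [v_2,v_5] − [v_0,v_5] + [v_0,v_2].
As a 27×18 matrix over Z this has rank 18, with invariant factors (1,1,1,1,1,1,1,1,1,1,1,1,1,1,1,1,1,2).

From H_k ≅ ker(∂_k) / im(∂_{k+1}) we obtain:

  H_0: rank C_0 − rank ∂_1 = 9 − 8 = 1, and the invariant factors of ∂_1 are all 1, so H_0 = Z.
  H_1: rank ker ∂_1 − rank ∂_2 = (27 − 8) − 18 = 1, and ∂_2 has invariant factor 2 > 1, so H_1 = Z ⊕ Z/2Z.
  H_2: rank ker ∂_2 − rank ∂_3 = (18 − 18) − 0 = 0, and there is no ∂_3, so H_2 = 0.

As a check, the Euler characteristic is 9 − 27 + 18 = 0, which agrees with 1 − 1 + 0 = 0.

H_0 ≅ Z,  H_1 ≅ Z ⊕ Z/2Z,  H_2 = 0.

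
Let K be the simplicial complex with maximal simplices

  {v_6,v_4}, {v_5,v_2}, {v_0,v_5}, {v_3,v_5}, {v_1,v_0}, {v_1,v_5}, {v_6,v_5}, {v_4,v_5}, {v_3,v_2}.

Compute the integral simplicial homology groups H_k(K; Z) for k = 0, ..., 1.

Fix the vertex order v_0 < v_1 < v_2 < v_3 < v_4 < v_5 < v_6 and write every simplex with vertices in increasing order. Then dim K = 1 and the simplices of K are:

  0-simplices (7): [v_0], [v_1], [v_2], [v_3], [v_4], [v_5], [v_6]
  1-simplices (9): [v_0,v_1], [v_0,v_5], [v_1,v_5], [v_2,v_3], [v_2,v_5], [v_3,v_5], [v_4,v_5], [v_4,v_6], [v_5,v_6]

giving chain groups C_0 ≅ Z^7, C_1 ≅ Z^9.

Boundary ∂_1: C_1 → C_0 sends each edge [p,q] (with p < q) to q − p.
The 7×9 boundary matrix has rank 6 and Smith normal form diag(1,1,1,1,1,1).

Reading off H_k = ker ∂_k / im ∂_{k+1}:

  H_0: rank C_0 − rank ∂_1 = 7 − 6 = 1, and the invariant factors of ∂_1 are all 1, so H_0 ≅ Z.
  H_1: rank ker ∂_1 − rank ∂_2 = (9 − 6) − 0 = 3, and there is no ∂_2, so H_1 ≅ Z^3.

H_0 ≅ Z,  H_1 ≅ Z^3.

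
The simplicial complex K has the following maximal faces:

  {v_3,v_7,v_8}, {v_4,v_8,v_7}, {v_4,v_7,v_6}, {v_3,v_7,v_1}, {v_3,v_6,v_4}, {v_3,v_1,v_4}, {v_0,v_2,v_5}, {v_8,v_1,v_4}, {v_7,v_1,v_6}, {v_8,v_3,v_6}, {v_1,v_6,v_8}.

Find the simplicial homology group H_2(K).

H_2 = 0.

K has 9 vertices, 18 edges, 11 triangles.
rank ∂_2 = 11, rank ∂_3 = 0 ⇒ b_2 = 11 − 11 − 0 = 0. So H_2 = 0.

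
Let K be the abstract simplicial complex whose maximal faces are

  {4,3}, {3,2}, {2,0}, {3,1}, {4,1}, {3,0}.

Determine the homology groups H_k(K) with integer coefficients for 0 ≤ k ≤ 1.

Fix the vertex order 0 < 1 < 2 < 3 < 4 and write every simplex with vertices in increasing order. Then dim K = 1 and the simplices of K are:

  0-simplices (5): [0], [1], [2], [3], [4]
  1-simplices (6): [0,2], [0,3], [1,3], [1,4], [2,3], [3,4]

so the chain groups are C_0 ≅ Z^5, C_1 ≅ Z^6.

The boundary map ∂_1: C_1 → C_0 is given by ∂[p,q] = [q] − [p].
The 5×6 boundary matrix has rank 4 and Smith normal form diag(1,1,1,1).

Computing H_k = (kernel of ∂_k) / (image of ∂_{k+1}):

  H_0: rank C_0 − rank ∂_1 = 5 − 4 = 1, and the invariant factors of ∂_1 are all 1, so H_0 ≅ Z.
  H_1: rank ker ∂_1 − rank ∂_2 = (6 − 4) − 0 = 2, and there is no ∂_2, so H_1 ≅ Z^2.

(K is a triangulation of a wedge of 2 circles.)

H_0 ≅ Z,  H_1 ≅ Z^2.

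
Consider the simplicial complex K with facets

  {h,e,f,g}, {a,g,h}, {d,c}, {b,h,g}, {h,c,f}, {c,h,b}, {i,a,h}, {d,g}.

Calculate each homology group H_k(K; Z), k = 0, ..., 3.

H_0 = Z,  H_1 = Z,  H_2 = 0,  H_3 = 0.

Fix the vertex order a < b < c < d < e < f < g < h < i and write every simplex with vertices in increasing order. Then dim K = 3 and the simplices of K are:

  0-simplices (9): a, b, c, d, e, f, g, h, i
  1-simplices (17): ag, ah, ai, bc, bg, bh, cd, cf, ch, dg, ef, eg, eh, fg, fh, gh, hi
  2-simplices (9): agh, ahi, bch, bgh, cfh, efg, efh, egh, fgh
  3-simplices (1): efgh

so the chain groups are C_0 ≅ Z^9, C_1 ≅ Z^17, C_2 ≅ Z^9, C_3 ≅ Z^1.

∂_1: C_1 → C_0 sends each edge [p,q] (with p < q) to q − p. For instance
  ∂bh = h − b.
The 9×17 boundary matrix has rank 8 and Smith normal form diag(1,1,1,1,1,1,1,1).

Boundary ∂_2: C_2 → C_1 sends each 2-simplex [p,q,r] to [q,r] − [p,r] + [p,q]. For instance
  ∂ahi = hi − ai + ah,
  ∂bch = ch − bh + bc.
The resulting 17×9 matrix has rank 8, and its Smith normal form has invariant factors (1,1,1,1,1,1,1,1).

Boundary ∂_3: C_3 → C_2 sends each 3-simplex σ to the alternating sum Σ_i (−1)^i (σ with its i-th vertex removed). For instance
  ∂efgh = fgh − egh + efh − efg.
The 9×1 boundary matrix has rank 1 and Smith normal form diag(1).

Computing H_k = (kernel of ∂_k) / (image of ∂_{k+1}):

  H_0: rank C_0 − rank ∂_1 = 9 − 8 = 1, and the invariant factors of ∂_1 are all 1, so H_0 = Z.
  H_1: rank ker ∂_1 − rank ∂_2 = (17 − 8) − 8 = 1, and the invariant factors of ∂_2 are all 1, so H_1 = Z.
  H_2: rank ker ∂_2 − rank ∂_3 = (9 − 8) − 1 = 0, and the invariant factors of ∂_3 are all 1, so H_2 = 0.
  H_3: rank ker ∂_3 − rank ∂_4 = (1 − 1) − 0 = 0, and there is no ∂_4, so H_3 = 0.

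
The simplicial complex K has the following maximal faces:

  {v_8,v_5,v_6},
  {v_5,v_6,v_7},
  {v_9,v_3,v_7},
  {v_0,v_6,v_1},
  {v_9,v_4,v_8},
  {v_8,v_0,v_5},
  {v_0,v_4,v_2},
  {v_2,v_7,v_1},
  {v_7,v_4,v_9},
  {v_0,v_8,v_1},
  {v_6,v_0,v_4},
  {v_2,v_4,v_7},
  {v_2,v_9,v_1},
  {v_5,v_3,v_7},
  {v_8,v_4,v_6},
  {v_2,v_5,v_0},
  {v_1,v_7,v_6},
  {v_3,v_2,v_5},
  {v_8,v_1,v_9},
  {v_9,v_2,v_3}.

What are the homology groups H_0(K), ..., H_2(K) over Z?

We work with the vertex ordering v_0 < v_1 < v_2 < v_3 < v_4 < v_5 < v_6 < v_7 < v_8 < v_9. The simplices of K, each written with vertices in increasing order, are:

  0-simplices (10): [v_0], [v_1], [v_2], [v_3], [v_4], [v_5], [v_6], [v_7], [v_8], [v_9]
  1-simplices (30): (30 of them)
  2-simplices (20): (20 of them)

Hence C_0 ≅ Z^10, C_1 ≅ Z^30, C_2 ≅ Z^20.

∂_1: C_1 → C_0 is given by ∂[p,q] = [q] − [p].
The resulting 10×30 matrix has rank 9, and its Smith normal form has invariant factors (1,1,1,1,1,1,1,1,1).

Boundary ∂_2: C_2 → C_1 acts by ∂[p,q,r] = [q,r] − [p,r] + [p,q]. For instance
  ∂[v_0,v_1,v_8] = [v_1,v_8] − [v_0,v_8] + [v_0,v_1],
  ∂[v_3,v_7,v_9] = [v_7,v_9] − [v_3,v_9] + [v_3,v_7].
This gives a 30×20 integer matrix of rank 20; reducing to Smith normal form yields diagonal entries (1,1,1,1,1,1,1,1,1,1,1,1,1,1,1,1,1,1,1,2).

Now H_k = ker ∂_k / im ∂_{k+1}, so:

  H_0: rank C_0 − rank ∂_1 = 10 − 9 = 1, and the invariant factors of ∂_1 are all 1, so H_0 ≅ Z.
  H_1: rank ker ∂_1 − rank ∂_2 = (30 − 9) − 20 = 1, and ∂_2 has invariant factor 2 > 1, so H_1 ≅ Z ⊕ Z/2.
  H_2: rank ker ∂_2 − rank ∂_3 = (20 − 20) − 0 = 0, and there is no ∂_3, so H_2 ≅ 0.

As a check, the Euler characteristic is 10 − 30 + 20 = 0, which agrees with 1 − 1 + 0 = 0.
(K is a triangulation of the Klein bottle.)

H_0 ≅ Z,  H_1 ≅ Z ⊕ Z/2,  H_2 = 0.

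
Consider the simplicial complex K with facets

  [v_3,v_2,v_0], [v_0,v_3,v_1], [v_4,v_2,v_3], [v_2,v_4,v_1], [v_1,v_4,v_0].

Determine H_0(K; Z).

H_0 ≅ Z.

We work with the vertex ordering v_0 < v_1 < v_2 < v_3 < v_4. The simplices of K, each written with vertices in increasing order, are:

  0-simplices (5): [v_0], [v_1], [v_2], [v_3], [v_4]
  1-simplices (10): [v_0,v_1], [v_0,v_2], [v_0,v_3], [v_0,v_4], [v_1,v_2], [v_1,v_3], [v_1,v_4], [v_2,v_3], [v_2,v_4], [v_3,v_4]
  2-simplices (5): [v_0,v_1,v_3], [v_0,v_1,v_4], [v_0,v_2,v_3], [v_1,v_2,v_4], [v_2,v_3,v_4]

so the chain groups are C_0 ≅ Z^5, C_1 ≅ Z^10, C_2 ≅ Z^5.

Boundary ∂_1: C_1 → C_0 is given by ∂[p,q] = [q] − [p]. For instance
  ∂[v_2,v_4] = [v_4] − [v_2].
This gives a 5×10 integer matrix of rank 4; reducing to Smith normal form yields diagonal entries (1,1,1,1).

The boundary map ∂_2: C_2 → C_1 sends each 2-simplex [p,q,r] to [q,r] − [p,r] + [p,q]. For instance
  ∂[v_0,v_1,v_4] = [v_1,v_4] − [v_0,v_4] + [v_0,v_1],
  ∂[v_0,v_1,v_3] = [v_1,v_3] − [v_0,v_3] + [v_0,v_1].
This gives a 10×5 integer matrix of rank 5; reducing to Smith normal form yields diagonal entries (1,1,1,1,1).

Now H_k = ker ∂_k / im ∂_{k+1}, so:

  H_0: rank C_0 − rank ∂_1 = 5 − 4 = 1, and the invariant factors of ∂_1 are all 1, so H_0 = Z.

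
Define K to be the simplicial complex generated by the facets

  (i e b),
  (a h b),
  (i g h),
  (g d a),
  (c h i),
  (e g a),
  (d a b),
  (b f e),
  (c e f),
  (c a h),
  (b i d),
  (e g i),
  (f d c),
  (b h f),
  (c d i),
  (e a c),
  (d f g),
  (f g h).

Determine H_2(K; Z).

H_2 ≅ Z.

We work with the vertex ordering a < b < c < d < e < f < g < h < i. The simplices of K, each written with vertices in increasing order, are:

  0-simplices (9): a, b, c, d, e, f, g, h, i
  1-simplices (27): ab, ac, ad, ae, ag, ah, bd, be, bf, bh, bi, cd, ce, cf, ch, ci, df, dg, di, ef, eg, ei, fg, fh, gh, gi, hi
  2-simplices (18): abd, abh, ace, ach, adg, aeg, bdi, bef, bei, bfh, cdf, cdi, cef, chi, dfg, egi, fgh, ghi

Hence C_0 ≅ Z^9, C_1 ≅ Z^27, C_2 ≅ Z^18.

∂_1: C_1 → C_0 is given by ∂[p,q] = [q] − [p]. For instance
  ∂gh = h − g.
This gives a 9×27 integer matrix of rank 8; reducing to Smith normal form yields diagonal entries (1,1,1,1,1,1,1,1).

Boundary ∂_2: C_2 → C_1 maps a triangle to the signed sum of its edges. For instance
  ∂abh = bh − ah + ab,
  ∂fgh = gh − fh + fg.
The resulting 27×18 matrix has rank 17, and its Smith normal form has invariant factors (1,1,1,1,1,1,1,1,1,1,1,1,1,1,1,1,1).

Now H_k = ker ∂_k / im ∂_{k+1}, so:

  H_2: rank ker ∂_2 − rank ∂_3 = (18 − 17) − 0 = 1, and there is no ∂_3, so H_2 = Z.

(K is a triangulation of the torus T^2.)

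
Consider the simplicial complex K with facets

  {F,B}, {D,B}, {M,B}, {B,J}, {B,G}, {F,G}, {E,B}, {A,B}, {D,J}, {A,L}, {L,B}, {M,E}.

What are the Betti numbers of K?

Order the vertices as A < B < D < E < F < G < J < L < M. Listing each simplex with vertices in this order, K has dimension 1 with simplices:

  0-simplices (9): A, B, D, E, F, G, J, L, M
  1-simplices (12): AB, AL, BD, BE, BF, BG, BJ, BL, BM, DJ, EM, FG

so the chain groups are C_0 ≅ Z^9, C_1 ≅ Z^12.

The boundary map ∂_1: C_1 → C_0 sends each edge [p,q] (with p < q) to q − p.
As a 9×12 matrix over Z this has rank 8, with invariant factors (1,1,1,1,1,1,1,1).

Reading off H_k = ker ∂_k / im ∂_{k+1}:

  H_0: rank C_0 − rank ∂_1 = 9 − 8 = 1, and the invariant factors of ∂_1 are all 1, so H_0 ≅ Z.
  H_1: rank ker ∂_1 − rank ∂_2 = (12 − 8) − 0 = 4, and there is no ∂_2, so H_1 ≅ Z^4.

As a check, the Euler characteristic is 9 − 12 = -3, which agrees with 1 − 4 = -3.

Hence the Betti numbers are b_0 = 1, b_1 = 4.

b_0 = 1, b_1 = 4.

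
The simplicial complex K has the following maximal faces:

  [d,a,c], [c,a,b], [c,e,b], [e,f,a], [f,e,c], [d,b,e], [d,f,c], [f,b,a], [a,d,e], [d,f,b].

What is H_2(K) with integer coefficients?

H_2 = 0.

Take the total order a < b < c < d < e < f on the vertex set. Then K (dimension 2) consists of the simplices:

  0-simplices (6): a, b, c, d, e, f
  1-simplices (15): ab, ac, ad, ae, af, bc, bd, be, bf, cd, ce, cf, de, df, ef
  2-simplices (10): abc, abf, acd, ade, aef, bce, bde, bdf, cdf, cef

so the chain groups are C_0 ≅ Z^6, C_1 ≅ Z^15, C_2 ≅ Z^10.

∂_1: C_1 → C_0 maps an edge to its endpoints' difference, ∂[p,q] = q − p. For instance
  ∂ef = f − e.
As a 6×15 matrix over Z this has rank 5, with invariant factors (1,1,1,1,1).

The boundary map ∂_2: C_2 → C_1 maps a triangle to the signed sum of its edges. For instance
  ∂aef = ef − af + ae,
  ∂cdf = df − cf + cd.
This gives a 15×10 integer matrix of rank 10; reducing to Smith normal form yields diagonal entries (1,1,1,1,1,1,1,1,1,2).

Now H_k = ker ∂_k / im ∂_{k+1}, so:

  H_2: rank ker ∂_2 − rank ∂_3 = (10 − 10) − 0 = 0, and there is no ∂_3, so H_2 ≅ 0.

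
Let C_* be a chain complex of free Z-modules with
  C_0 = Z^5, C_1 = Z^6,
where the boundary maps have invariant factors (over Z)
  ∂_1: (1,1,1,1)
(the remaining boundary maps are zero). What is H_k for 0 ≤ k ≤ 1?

H_0 = Z,  H_1 = Z^2.

H_0: b_0 = 5 − 0 − 4 = 1; torsion from ∂_1 factors > 1: none. So H_0 = Z.
H_1: b_1 = 6 − 4 − 0 = 2; torsion from ∂_2 factors > 1: none. So H_1 = Z^2.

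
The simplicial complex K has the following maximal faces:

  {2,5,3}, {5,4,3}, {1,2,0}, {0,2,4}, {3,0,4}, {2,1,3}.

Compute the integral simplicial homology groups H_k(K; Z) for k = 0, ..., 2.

H_0 = Z,  H_1 = Z,  H_2 = 0.

Order the vertices as 0 < 1 < 2 < 3 < 4 < 5. Listing each simplex with vertices in this order, K has dimension 2 with simplices:

  0-simplices (6): [0], [1], [2], [3], [4], [5]
  1-simplices (12): [0,1], [0,2], [0,3], [0,4], [1,2], [1,3], [2,3], [2,4], [2,5], [3,4], [3,5], [4,5]
  2-simplices (6): [0,1,2], [0,2,4], [0,3,4], [1,2,3], [2,3,5], [3,4,5]

giving chain groups C_0 ≅ Z^6, C_1 ≅ Z^12, C_2 ≅ Z^6.

The boundary map ∂_1: C_1 → C_0 sends each edge [p,q] (with p < q) to q − p. For instance
  ∂[0,2] = [2] − [0].
This gives a 6×12 integer matrix of rank 5; reducing to Smith normal form yields diagonal entries (1,1,1,1,1).

∂_2: C_2 → C_1 sends each 2-simplex [p,q,r] to [q,r] − [p,r] + [p,q]. For instance
  ∂[3,4,5] = [4,5] − [3,5] + [3,4],
  ∂[0,2,4] = [2,4] − [0,4] + [0,2].
As a 12×6 matrix over Z this has rank 6, with invariant factors (1,1,1,1,1,1).

Reading off H_k = ker ∂_k / im ∂_{k+1}:

  H_0: rank C_0 − rank ∂_1 = 6 − 5 = 1, and the invariant factors of ∂_1 are all 1, so H_0 = Z.
  H_1: rank ker ∂_1 − rank ∂_2 = (12 − 5) − 6 = 1, and the invariant factors of ∂_2 are all 1, so H_1 = Z.
  H_2: rank ker ∂_2 − rank ∂_3 = (6 − 6) − 0 = 0, and there is no ∂_3, so H_2 = 0.

As a check, the Euler characteristic is 6 − 12 + 6 = 0, which agrees with 1 − 1 + 0 = 0.
(K is a triangulation of the cylinder S^1 x I.)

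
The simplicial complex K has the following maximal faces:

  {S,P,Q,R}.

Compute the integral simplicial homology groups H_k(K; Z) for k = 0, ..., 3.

Order the vertices as P < Q < R < S. Listing each simplex with vertices in this order, K has dimension 3 with simplices:

  0-simplices (4): P, Q, R, S
  1-simplices (6): PQ, PR, PS, QR, QS, RS
  2-simplices (4): PQR, PQS, PRS, QRS
  3-simplices (1): PQRS

so the chain groups are C_0 ≅ Z^4, C_1 ≅ Z^6, C_2 ≅ Z^4, C_3 ≅ Z^1.

∂_1: C_1 → C_0 maps an edge to its endpoints' difference, ∂[p,q] = q − p.
The resulting 4×6 matrix has rank 3, and its Smith normal form has invariant factors (1,1,1).

The boundary map ∂_2: C_2 → C_1 acts by ∂[p,q,r] = [q,r] − [p,r] + [p,q]. For instance
  ∂PQS = QS − PS + PQ,
  ∂QRS = RS − QS + QR.
The resulting 6×4 matrix has rank 3, and its Smith normal form has invariant factors (1,1,1).

Boundary ∂_3: C_3 → C_2 sends each 3-simplex σ to the alternating sum Σ_i (−1)^i (σ with its i-th vertex removed). For instance
  ∂PQRS = QRS − PRS + PQS − PQR.
The resulting 4×1 matrix has rank 1, and its Smith normal form has invariant factors (1).

From H_k ≅ ker(∂_k) / im(∂_{k+1}) we obtain:

  H_0: rank C_0 − rank ∂_1 = 4 − 3 = 1, and the invariant factors of ∂_1 are all 1, so H_0 = Z.
  H_1: rank ker ∂_1 − rank ∂_2 = (6 − 3) − 3 = 0, and the invariant factors of ∂_2 are all 1, so H_1 = 0.
  H_2: rank ker ∂_2 − rank ∂_3 = (4 − 3) − 1 = 0, and the invariant factors of ∂_3 are all 1, so H_2 = 0.
  H_3: rank ker ∂_3 − rank ∂_4 = (1 − 1) − 0 = 0, and there is no ∂_4, so H_3 = 0.

As a check, the Euler characteristic is 4 − 6 + 4 − 1 = 1, which agrees with 1 − 0 + 0 − 0 = 1.

H_0 ≅ Z,  H_1 = 0,  H_2 = 0,  H_3 = 0.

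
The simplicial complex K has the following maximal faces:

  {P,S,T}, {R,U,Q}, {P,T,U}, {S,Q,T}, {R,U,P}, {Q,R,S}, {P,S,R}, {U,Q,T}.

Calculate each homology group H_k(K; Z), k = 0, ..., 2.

H_0 = Z,  H_1 = 0,  H_2 = Z.

Take the total order P < Q < R < S < T < U on the vertex set. Then K (dimension 2) consists of the simplices:

  0-simplices (6): P, Q, R, S, T, U
  1-simplices (12): PR, PS, PT, PU, QR, QS, QT, QU, RS, RU, ST, TU
  2-simplices (8): PRS, PRU, PST, PTU, QRS, QRU, QST, QTU

Hence C_0 ≅ Z^6, C_1 ≅ Z^12, C_2 ≅ Z^8.

Boundary ∂_1: C_1 → C_0 is given by ∂[p,q] = [q] − [p]. For instance
  ∂RU = U − R.
As a 6×12 matrix over Z this has rank 5, with invariant factors (1,1,1,1,1).

∂_2: C_2 → C_1 acts by ∂[p,q,r] = [q,r] − [p,r] + [p,q]. For instance
  ∂PRU = RU − PU + PR,
  ∂QST = ST − QT + QS.
The resulting 12×8 matrix has rank 7, and its Smith normal form has invariant factors (1,1,1,1,1,1,1).

Reading off H_k = ker ∂_k / im ∂_{k+1}:

  H_0: rank C_0 − rank ∂_1 = 6 − 5 = 1, and the invariant factors of ∂_1 are all 1, so H_0 ≅ Z.
  H_1: rank ker ∂_1 − rank ∂_2 = (12 − 5) − 7 = 0, and the invariant factors of ∂_2 are all 1, so H_1 ≅ 0.
  H_2: rank ker ∂_2 − rank ∂_3 = (8 − 7) − 0 = 1, and there is no ∂_3, so H_2 ≅ Z.

As a check, the Euler characteristic is 6 − 12 + 8 = 2, which agrees with 1 − 0 + 1 = 2.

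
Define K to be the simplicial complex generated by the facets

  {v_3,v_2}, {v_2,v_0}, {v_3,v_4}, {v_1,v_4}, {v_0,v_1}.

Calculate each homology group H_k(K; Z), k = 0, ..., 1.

Fix the vertex order v_0 < v_1 < v_2 < v_3 < v_4 and write every simplex with vertices in increasing order. Then dim K = 1 and the simplices of K are:

  0-simplices (5): [v_0], [v_1], [v_2], [v_3], [v_4]
  1-simplices (5): [v_0,v_1], [v_0,v_2], [v_1,v_4], [v_2,v_3], [v_3,v_4]

Hence C_0 ≅ Z^5, C_1 ≅ Z^5.

The boundary map ∂_1: C_1 → C_0 is given by ∂[p,q] = [q] − [p].
The 5×5 boundary matrix has rank 4 and Smith normal form diag(1,1,1,1).

Now H_k = ker ∂_k / im ∂_{k+1}, so:

  H_0: rank C_0 − rank ∂_1 = 5 − 4 = 1, and the invariant factors of ∂_1 are all 1, so H_0 = Z.
  H_1: rank ker ∂_1 − rank ∂_2 = (5 − 4) − 0 = 1, and there is no ∂_2, so H_1 = Z.

H_0 ≅ Z,  H_1 ≅ Z.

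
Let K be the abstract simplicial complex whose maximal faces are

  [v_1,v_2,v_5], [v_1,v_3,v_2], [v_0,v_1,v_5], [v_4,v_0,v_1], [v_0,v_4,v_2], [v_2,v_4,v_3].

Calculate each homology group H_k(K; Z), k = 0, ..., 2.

H_0 ≅ Z,  H_1 ≅ Z,  H_2 = 0.

Fix the vertex order v_0 < v_1 < v_2 < v_3 < v_4 < v_5 and write every simplex with vertices in increasing order. Then dim K = 2 and the simplices of K are:

  0-simplices (6): [v_0], [v_1], [v_2], [v_3], [v_4], [v_5]
  1-simplices (12): [v_0,v_1], [v_0,v_2], [v_0,v_4], [v_0,v_5], [v_1,v_2], [v_1,v_3], [v_1,v_4], [v_1,v_5], [v_2,v_3], [v_2,v_4], [v_2,v_5], [v_3,v_4]
  2-simplices (6): [v_0,v_1,v_4], [v_0,v_1,v_5], [v_0,v_2,v_4], [v_1,v_2,v_3], [v_1,v_2,v_5], [v_2,v_3,v_4]

Hence C_0 ≅ Z^6, C_1 ≅ Z^12, C_2 ≅ Z^6.

∂_1: C_1 → C_0 maps an edge to its endpoints' difference, ∂[p,q] = q − p. For instance
  ∂[v_0,v_1] = [v_1] − [v_0].
The resulting 6×12 matrix has rank 5, and its Smith normal form has invariant factors (1,1,1,1,1).

The boundary map ∂_2: C_2 → C_1 acts by ∂[p,q,r] = [q,r] − [p,r] + [p,q]. For instance
  ∂[v_0,v_2,v_4] = [v_2,v_4] − [v_0,v_4] + [v_0,v_2],
  ∂[v_2,v_3,v_4] = [v_3,v_4] − [v_2,v_4] + [v_2,v_3].
The 12×6 boundary matrix has rank 6 and Smith normal form diag(1,1,1,1,1,1).

Computing H_k = (kernel of ∂_k) / (image of ∂_{k+1}):

  H_0: rank C_0 − rank ∂_1 = 6 − 5 = 1, and the invariant factors of ∂_1 are all 1, so H_0 = Z.
  H_1: rank ker ∂_1 − rank ∂_2 = (12 − 5) − 6 = 1, and the invariant factors of ∂_2 are all 1, so H_1 = Z.
  H_2: rank ker ∂_2 − rank ∂_3 = (6 − 6) − 0 = 0, and there is no ∂_3, so H_2 = 0.

(K is a triangulation of the cylinder S^1 x I.)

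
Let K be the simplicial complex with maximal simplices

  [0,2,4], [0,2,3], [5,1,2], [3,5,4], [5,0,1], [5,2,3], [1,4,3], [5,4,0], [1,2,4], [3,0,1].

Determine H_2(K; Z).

H_2 = 0.

Fix the vertex order 0 < 1 < 2 < 3 < 4 < 5 and write every simplex with vertices in increasing order. Then dim K = 2 and the simplices of K are:

  0-simplices (6): [0], [1], [2], [3], [4], [5]
  1-simplices (15): [0,1], [0,2], [0,3], [0,4], [0,5], [1,2], [1,3], [1,4], [1,5], [2,3], [2,4], [2,5], [3,4], [3,5], [4,5]
  2-simplices (10): [0,1,3], [0,1,5], [0,2,3], [0,2,4], [0,4,5], [1,2,4], [1,2,5], [1,3,4], [2,3,5], [3,4,5]

giving chain groups C_0 ≅ Z^6, C_1 ≅ Z^15, C_2 ≅ Z^10.

Boundary ∂_1: C_1 → C_0 sends each edge [p,q] (with p < q) to q − p.
The resulting 6×15 matrix has rank 5, and its Smith normal form has invariant factors (1,1,1,1,1).

Boundary ∂_2: C_2 → C_1 maps a triangle to the signed sum of its edges. For instance
  ∂[3,4,5] = [4,5] − [3,5] + [3,4],
  ∂[0,2,4] = [2,4] − [0,4] + [0,2].
As a 15×10 matrix over Z this has rank 10, with invariant factors (1,1,1,1,1,1,1,1,1,2).

Computing H_k = (kernel of ∂_k) / (image of ∂_{k+1}):

  H_2: rank ker ∂_2 − rank ∂_3 = (10 − 10) − 0 = 0, and there is no ∂_3, so H_2 ≅ 0.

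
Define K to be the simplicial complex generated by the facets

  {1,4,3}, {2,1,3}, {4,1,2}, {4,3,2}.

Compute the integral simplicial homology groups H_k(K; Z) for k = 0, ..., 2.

H_0 ≅ Z,  H_1 = 0,  H_2 ≅ Z.

K has 4 vertices, 6 edges, 4 triangles.
rank ∂_0 = 0, rank ∂_1 = 3 ⇒ b_0 = 4 − 0 − 3 = 1; all invariant factors of ∂_1 are 1 so no torsion. So H_0 = Z.
rank ∂_1 = 3, rank ∂_2 = 3 ⇒ b_1 = 6 − 3 − 3 = 0; all invariant factors of ∂_2 are 1 so no torsion. So H_1 = 0.
rank ∂_2 = 3, rank ∂_3 = 0 ⇒ b_2 = 4 − 3 − 0 = 1. So H_2 = Z.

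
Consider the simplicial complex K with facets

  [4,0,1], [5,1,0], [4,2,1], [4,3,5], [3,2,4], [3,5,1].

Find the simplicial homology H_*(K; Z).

Take the total order 0 < 1 < 2 < 3 < 4 < 5 on the vertex set. Then K (dimension 2) consists of the simplices:

  0-simplices (6): [0], [1], [2], [3], [4], [5]
  1-simplices (12): [0,1], [0,4], [0,5], [1,2], [1,3], [1,4], [1,5], [2,3], [2,4], [3,4], [3,5], [4,5]
  2-simplices (6): [0,1,4], [0,1,5], [1,2,4], [1,3,5], [2,3,4], [3,4,5]

Hence C_0 ≅ Z^6, C_1 ≅ Z^12, C_2 ≅ Z^6.

The boundary map ∂_1: C_1 → C_0 maps an edge to its endpoints' difference, ∂[p,q] = q − p.
This gives a 6×12 integer matrix of rank 5; reducing to Smith normal form yields diagonal entries (1,1,1,1,1).

Boundary ∂_2: C_2 → C_1 sends each 2-simplex [p,q,r] to [q,r] − [p,r] + [p,q]. For instance
  ∂[1,2,4] = [2,4] − [1,4] + [1,2],
  ∂[2,3,4] = [3,4] − [2,4] + [2,3].
The resulting 12×6 matrix has rank 6, and its Smith normal form has invariant factors (1,1,1,1,1,1).

Reading off H_k = ker ∂_k / im ∂_{k+1}:

  H_0: rank C_0 − rank ∂_1 = 6 − 5 = 1, and the invariant factors of ∂_1 are all 1, so H_0 ≅ Z.
  H_1: rank ker ∂_1 − rank ∂_2 = (12 − 5) − 6 = 1, and the invariant factors of ∂_2 are all 1, so H_1 ≅ Z.
  H_2: rank ker ∂_2 − rank ∂_3 = (6 − 6) − 0 = 0, and there is no ∂_3, so H_2 ≅ 0.

(K is a triangulation of the cylinder S^1 x I.)

H_0 = Z,  H_1 = Z,  H_2 = 0.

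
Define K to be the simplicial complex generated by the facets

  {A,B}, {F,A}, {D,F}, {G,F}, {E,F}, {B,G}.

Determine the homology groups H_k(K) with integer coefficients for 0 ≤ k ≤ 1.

H_0 = Z,  H_1 = Z.

Take the total order A < B < D < E < F < G on the vertex set. Then K (dimension 1) consists of the simplices:

  0-simplices (6): A, B, D, E, F, G
  1-simplices (6): AB, AF, BG, DF, EF, FG

so the chain groups are C_0 ≅ Z^6, C_1 ≅ Z^6.

∂_1: C_1 → C_0 is given by ∂[p,q] = [q] − [p].
The 6×6 boundary matrix has rank 5 and Smith normal form diag(1,1,1,1,1).

Computing H_k = (kernel of ∂_k) / (image of ∂_{k+1}):

  H_0: rank C_0 − rank ∂_1 = 6 − 5 = 1, and the invariant factors of ∂_1 are all 1, so H_0 = Z.
  H_1: rank ker ∂_1 − rank ∂_2 = (6 − 5) − 0 = 1, and there is no ∂_2, so H_1 = Z.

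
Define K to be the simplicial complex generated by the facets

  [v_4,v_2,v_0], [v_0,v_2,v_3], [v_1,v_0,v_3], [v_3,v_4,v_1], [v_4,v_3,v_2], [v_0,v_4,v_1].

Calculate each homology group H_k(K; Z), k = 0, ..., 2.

Take the total order v_0 < v_1 < v_2 < v_3 < v_4 on the vertex set. Then K (dimension 2) consists of the simplices:

  0-simplices (5): [v_0], [v_1], [v_2], [v_3], [v_4]
  1-simplices (9): [v_0,v_1], [v_0,v_2], [v_0,v_3], [v_0,v_4], [v_1,v_3], [v_1,v_4], [v_2,v_3], [v_2,v_4], [v_3,v_4]
  2-simplices (6): [v_0,v_1,v_3], [v_0,v_1,v_4], [v_0,v_2,v_3], [v_0,v_2,v_4], [v_1,v_3,v_4], [v_2,v_3,v_4]

so the chain groups are C_0 ≅ Z^5, C_1 ≅ Z^9, C_2 ≅ Z^6.

∂_1: C_1 → C_0 maps an edge to its endpoints' difference, ∂[p,q] = q − p.
The resulting 5×9 matrix has rank 4, and its Smith normal form has invariant factors (1,1,1,1).

The boundary map ∂_2: C_2 → C_1 sends each 2-simplex [p,q,r] to [q,r] − [p,r] + [p,q]. For instance
  ∂[v_2,v_3,v_4] = [v_3,v_4] − [v_2,v_4] + [v_2,v_3],
  ∂[v_0,v_1,v_4] = [v_1,v_4] − [v_0,v_4] + [v_0,v_1].
As a 9×6 matrix over Z this has rank 5, with invariant factors (1,1,1,1,1).

Computing H_k = (kernel of ∂_k) / (image of ∂_{k+1}):

  H_0: rank C_0 − rank ∂_1 = 5 − 4 = 1, and the invariant factors of ∂_1 are all 1, so H_0 = Z.
  H_1: rank ker ∂_1 − rank ∂_2 = (9 − 4) − 5 = 0, and the invariant factors of ∂_2 are all 1, so H_1 = 0.
  H_2: rank ker ∂_2 − rank ∂_3 = (6 − 5) − 0 = 1, and there is no ∂_3, so H_2 = Z.

H_0 = Z,  H_1 = 0,  H_2 = Z.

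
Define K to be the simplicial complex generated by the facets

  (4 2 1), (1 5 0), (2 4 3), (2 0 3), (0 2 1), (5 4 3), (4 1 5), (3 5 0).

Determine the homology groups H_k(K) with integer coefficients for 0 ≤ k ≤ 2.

H_0 = Z,  H_1 = 0,  H_2 = Z.

Take the total order 0 < 1 < 2 < 3 < 4 < 5 on the vertex set. Then K (dimension 2) consists of the simplices:

  0-simplices (6): [0], [1], [2], [3], [4], [5]
  1-simplices (12): [0,1], [0,2], [0,3], [0,5], [1,2], [1,4], [1,5], [2,3], [2,4], [3,4], [3,5], [4,5]
  2-simplices (8): [0,1,2], [0,1,5], [0,2,3], [0,3,5], [1,2,4], [1,4,5], [2,3,4], [3,4,5]

giving chain groups C_0 ≅ Z^6, C_1 ≅ Z^12, C_2 ≅ Z^8.

Boundary ∂_1: C_1 → C_0 maps an edge to its endpoints' difference, ∂[p,q] = q − p. For instance
  ∂[1,5] = [5] − [1].
The resulting 6×12 matrix has rank 5, and its Smith normal form has invariant factors (1,1,1,1,1).

Boundary ∂_2: C_2 → C_1 sends each 2-simplex [p,q,r] to [q,r] − [p,r] + [p,q]. For instance
  ∂[0,1,5] = [1,5] − [0,5] + [0,1],
  ∂[1,2,4] = [2,4] − [1,4] + [1,2].
This gives a 12×8 integer matrix of rank 7; reducing to Smith normal form yields diagonal entries (1,1,1,1,1,1,1).

Reading off H_k = ker ∂_k / im ∂_{k+1}:

  H_0: rank C_0 − rank ∂_1 = 6 − 5 = 1, and the invariant factors of ∂_1 are all 1, so H_0 ≅ Z.
  H_1: rank ker ∂_1 − rank ∂_2 = (12 − 5) − 7 = 0, and the invariant factors of ∂_2 are all 1, so H_1 ≅ 0.
  H_2: rank ker ∂_2 − rank ∂_3 = (8 − 7) − 0 = 1, and there is no ∂_3, so H_2 ≅ Z.

(K is a triangulation of the 2-sphere S^2.)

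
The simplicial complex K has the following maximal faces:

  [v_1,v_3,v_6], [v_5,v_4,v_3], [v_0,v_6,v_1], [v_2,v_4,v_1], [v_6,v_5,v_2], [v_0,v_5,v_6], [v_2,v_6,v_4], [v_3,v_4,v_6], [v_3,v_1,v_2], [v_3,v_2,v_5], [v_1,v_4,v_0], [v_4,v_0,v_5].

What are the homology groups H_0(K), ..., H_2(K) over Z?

H_0 = Z,  H_1 = Z_2,  H_2 = 0.

Fix the vertex order v_0 < v_1 < v_2 < v_3 < v_4 < v_5 < v_6 and write every simplex with vertices in increasing order. Then dim K = 2 and the simplices of K are:

  0-simplices (7): [v_0], [v_1], [v_2], [v_3], [v_4], [v_5], [v_6]
  1-simplices (18): (18 of them)
  2-simplices (12): (12 of them)

giving chain groups C_0 ≅ Z^7, C_1 ≅ Z^18, C_2 ≅ Z^12.

The boundary map ∂_1: C_1 → C_0 maps an edge to its endpoints' difference, ∂[p,q] = q − p. For instance
  ∂[v_3,v_4] = [v_4] − [v_3].
This gives a 7×18 integer matrix of rank 6; reducing to Smith normal form yields diagonal entries (1,1,1,1,1,1).

Boundary ∂_2: C_2 → C_1 maps a triangle to the signed sum of its edges. For instance
  ∂[v_1,v_2,v_4] = [v_2,v_4] − [v_1,v_4] + [v_1,v_2],
  ∂[v_1,v_2,v_3] = [v_2,v_3] − [v_1,v_3] + [v_1,v_2].
The 18×12 boundary matrix has rank 12 and Smith normal form diag(1,1,1,1,1,1,1,1,1,1,1,2).

Computing H_k = (kernel of ∂_k) / (image of ∂_{k+1}):

  H_0: rank C_0 − rank ∂_1 = 7 − 6 = 1, and the invariant factors of ∂_1 are all 1, so H_0 = Z.
  H_1: rank ker ∂_1 − rank ∂_2 = (18 − 6) − 12 = 0, and ∂_2 has invariant factor 2 > 1, so H_1 = Z_2.
  H_2: rank ker ∂_2 − rank ∂_3 = (12 − 12) − 0 = 0, and there is no ∂_3, so H_2 = 0.

As a check, the Euler characteristic is 7 − 18 + 12 = 1, which agrees with 1 − 0 + 0 = 1.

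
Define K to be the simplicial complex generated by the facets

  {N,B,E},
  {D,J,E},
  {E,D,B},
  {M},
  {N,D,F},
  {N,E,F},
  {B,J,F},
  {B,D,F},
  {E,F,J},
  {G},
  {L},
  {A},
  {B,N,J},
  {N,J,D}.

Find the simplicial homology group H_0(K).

Fix the vertex order A < B < D < E < F < G < J < L < M < N and write every simplex with vertices in increasing order. Then dim K = 2 and the simplices of K are:

  0-simplices (10): A, B, D, E, F, G, J, L, M, N
  1-simplices (15): BD, BE, BF, BJ, BN, DE, DF, DJ, DN, EF, EJ, EN, FJ, FN, JN
  2-simplices (10): BDE, BDF, BEN, BFJ, BJN, DEJ, DFN, DJN, EFJ, EFN

so the chain groups are C_0 ≅ Z^10, C_1 ≅ Z^15, C_2 ≅ Z^10.

∂_1: C_1 → C_0 maps an edge to its endpoints' difference, ∂[p,q] = q − p.
The 10×15 boundary matrix has rank 5 and Smith normal form diag(1,1,1,1,1).

Boundary ∂_2: C_2 → C_1 maps a triangle to the signed sum of its edges. For instance
  ∂DFN = FN − DN + DF,
  ∂DJN = JN − DN + DJ.
As a 15×10 matrix over Z this has rank 10, with invariant factors (1,1,1,1,1,1,1,1,1,2).

Reading off H_k = ker ∂_k / im ∂_{k+1}:

  H_0: rank C_0 − rank ∂_1 = 10 − 5 = 5, and the invariant factors of ∂_1 are all 1, so H_0 = Z^5.

(K is a triangulation of the disjoint union of a set of 4 points and the real projective plane RP^2.)

H_0 ≅ Z^5.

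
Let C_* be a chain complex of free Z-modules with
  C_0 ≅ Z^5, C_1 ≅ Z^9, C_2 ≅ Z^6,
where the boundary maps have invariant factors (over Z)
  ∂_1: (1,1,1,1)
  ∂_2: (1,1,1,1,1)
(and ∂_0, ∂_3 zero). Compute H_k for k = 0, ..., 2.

H_0 ≅ Z,  H_1 = 0,  H_2 ≅ Z.

H_0: b_0 = 5 − 0 − 4 = 1; torsion from ∂_1 factors > 1: none. So H_0 ≅ Z.
H_1: b_1 = 9 − 4 − 5 = 0; torsion from ∂_2 factors > 1: none. So H_1 ≅ 0.
H_2: b_2 = 6 − 5 − 0 = 1; torsion from ∂_3 factors > 1: none. So H_2 ≅ Z.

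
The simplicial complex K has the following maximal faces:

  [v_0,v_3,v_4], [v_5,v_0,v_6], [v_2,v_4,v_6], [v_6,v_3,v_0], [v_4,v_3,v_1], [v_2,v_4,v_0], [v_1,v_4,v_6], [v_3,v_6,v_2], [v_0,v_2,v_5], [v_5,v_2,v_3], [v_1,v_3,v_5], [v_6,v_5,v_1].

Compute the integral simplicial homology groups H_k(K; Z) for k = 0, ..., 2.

H_0 ≅ Z,  H_1 ≅ Z/2,  H_2 = 0.

K has 7 vertices, 18 edges, 12 triangles.
rank ∂_0 = 0, rank ∂_1 = 6 ⇒ b_0 = 7 − 0 − 6 = 1; all invariant factors of ∂_1 are 1 so no torsion. So H_0 ≅ Z.
rank ∂_1 = 6, rank ∂_2 = 12 ⇒ b_1 = 18 − 6 − 12 = 0; ∂_2 has invariant factor(s) [2] giving torsion. So H_1 ≅ Z/2.
rank ∂_2 = 12, rank ∂_3 = 0 ⇒ b_2 = 12 − 12 − 0 = 0. So H_2 ≅ 0.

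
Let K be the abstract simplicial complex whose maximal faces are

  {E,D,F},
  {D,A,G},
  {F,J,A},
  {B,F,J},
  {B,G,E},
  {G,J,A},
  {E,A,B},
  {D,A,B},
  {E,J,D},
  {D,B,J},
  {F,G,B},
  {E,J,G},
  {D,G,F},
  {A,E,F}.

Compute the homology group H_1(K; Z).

Take the total order A < B < D < E < F < G < J on the vertex set. Then K (dimension 2) consists of the simplices:

  0-simplices (7): A, B, D, E, F, G, J
  1-simplices (21): AB, AD, AE, AF, AG, AJ, BD, BE, BF, BG, BJ, DE, DF, DG, DJ, EF, EG, EJ, FG, FJ, GJ
  2-simplices (14): ABD, ABE, ADG, AEF, AFJ, AGJ, BDJ, BEG, BFG, BFJ, DEF, DEJ, DFG, EGJ

so the chain groups are C_0 ≅ Z^7, C_1 ≅ Z^21, C_2 ≅ Z^14.

The boundary map ∂_1: C_1 → C_0 is given by ∂[p,q] = [q] − [p].
As a 7×21 matrix over Z this has rank 6, with invariant factors (1,1,1,1,1,1).

Boundary ∂_2: C_2 → C_1 maps a triangle to the signed sum of its edges. For instance
  ∂ABE = BE − AE + AB,
  ∂BFJ = FJ − BJ + BF.
As a 21×14 matrix over Z this has rank 13, with invariant factors (1,1,1,1,1,1,1,1,1,1,1,1,1).

Reading off H_k = ker ∂_k / im ∂_{k+1}:

  H_1: rank ker ∂_1 − rank ∂_2 = (21 − 6) − 13 = 2, and the invariant factors of ∂_2 are all 1, so H_1 ≅ Z^2.

H_1 = Z^2.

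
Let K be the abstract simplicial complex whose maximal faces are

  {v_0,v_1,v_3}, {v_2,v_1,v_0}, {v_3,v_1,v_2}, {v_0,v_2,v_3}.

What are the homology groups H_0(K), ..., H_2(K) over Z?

Fix the vertex order v_0 < v_1 < v_2 < v_3 and write every simplex with vertices in increasing order. Then dim K = 2 and the simplices of K are:

  0-simplices (4): [v_0], [v_1], [v_2], [v_3]
  1-simplices (6): [v_0,v_1], [v_0,v_2], [v_0,v_3], [v_1,v_2], [v_1,v_3], [v_2,v_3]
  2-simplices (4): [v_0,v_1,v_2], [v_0,v_1,v_3], [v_0,v_2,v_3], [v_1,v_2,v_3]

Hence C_0 ≅ Z^4, C_1 ≅ Z^6, C_2 ≅ Z^4.

Boundary ∂_1: C_1 → C_0 is given by ∂[p,q] = [q] − [p]. For instance
  ∂[v_1,v_3] = [v_3] − [v_1].
As a 4×6 matrix over Z this has rank 3, with invariant factors (1,1,1).

∂_2: C_2 → C_1 acts by ∂[p,q,r] = [q,r] − [p,r] + [p,q]. For instance
  ∂[v_0,v_1,v_3] = [v_1,v_3] − [v_0,v_3] + [v_0,v_1],
  ∂[v_0,v_1,v_2] = [v_1,v_2] − [v_0,v_2] + [v_0,v_1].
The resulting 6×4 matrix has rank 3, and its Smith normal form has invariant factors (1,1,1).

Now H_k = ker ∂_k / im ∂_{k+1}, so:

  H_0: rank C_0 − rank ∂_1 = 4 − 3 = 1, and the invariant factors of ∂_1 are all 1, so H_0 = Z.
  H_1: rank ker ∂_1 − rank ∂_2 = (6 − 3) − 3 = 0, and the invariant factors of ∂_2 are all 1, so H_1 = 0.
  H_2: rank ker ∂_2 − rank ∂_3 = (4 − 3) − 0 = 1, and there is no ∂_3, so H_2 = Z.

As a check, the Euler characteristic is 4 − 6 + 4 = 2, which agrees with 1 − 0 + 1 = 2.

H_0 = Z,  H_1 = 0,  H_2 = Z.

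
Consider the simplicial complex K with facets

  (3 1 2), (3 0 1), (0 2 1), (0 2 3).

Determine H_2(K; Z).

H_2 ≅ Z.

K has 4 vertices, 6 edges, 4 triangles.
rank ∂_2 = 3, rank ∂_3 = 0 ⇒ b_2 = 4 − 3 − 0 = 1. So H_2 ≅ Z.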